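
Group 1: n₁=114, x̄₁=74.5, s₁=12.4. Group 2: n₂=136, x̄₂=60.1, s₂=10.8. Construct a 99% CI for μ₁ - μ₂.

Difference = 14.4. SE = √(12.4²/114 + 10.8²/136) = 1.485. CI = (10.57, 18.23)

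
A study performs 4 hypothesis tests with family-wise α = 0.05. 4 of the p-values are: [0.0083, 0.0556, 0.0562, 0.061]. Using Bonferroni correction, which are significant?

Bonferroni α = 0.05/4 = 0.0125. Significant p-values: [0.0083]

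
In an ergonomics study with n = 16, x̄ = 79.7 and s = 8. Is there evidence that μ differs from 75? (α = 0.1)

t = (x̄ - μ₀)/(s/√n) = (79.7 - 75)/(8/√16) = 2.35. df = 15, critical t = ±1.753. Reject H₀.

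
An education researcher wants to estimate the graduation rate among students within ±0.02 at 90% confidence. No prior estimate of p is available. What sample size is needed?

Conservative approach: use p = 0.5 (maximizes p(1-p) = 0.25). n = z²(0.25)/E² = 1.645²×0.25/0.02² = 1691.3 → n = 1692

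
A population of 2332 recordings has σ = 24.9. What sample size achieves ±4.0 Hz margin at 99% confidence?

Without FPC: n₀ = (2.576×24.9/4.0)² = 257.14. With FPC: n = n₀N/(n₀+N-1) = 231.7 → n = 232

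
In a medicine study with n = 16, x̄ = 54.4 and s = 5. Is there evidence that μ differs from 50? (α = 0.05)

t = (x̄ - μ₀)/(s/√n) = (54.4 - 50)/(5/√16) = 3.52. df = 15, critical t = ±2.131. Reject H₀.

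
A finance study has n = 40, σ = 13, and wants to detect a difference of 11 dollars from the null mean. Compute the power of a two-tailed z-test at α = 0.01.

SE = σ/√n = 13/√40 = 2.055. Non-centrality λ = d/SE = 11/2.055 = 5.352. Power ≈ Φ(λ - z_{α/2}) = Φ(5.352 - 2.576) = Φ(2.776) = 0.997.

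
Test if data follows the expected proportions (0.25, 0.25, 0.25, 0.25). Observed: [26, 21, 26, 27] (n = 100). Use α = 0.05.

Expected: [25.0, 25.0, 25.0, 25.0]. χ² = 0.88. df = 3, critical = 7.815. Fail to reject H₀.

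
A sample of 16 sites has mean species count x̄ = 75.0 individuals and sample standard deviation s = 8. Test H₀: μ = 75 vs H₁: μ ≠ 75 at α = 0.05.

t = (x̄ - μ₀)/(s/√n) = (75.0 - 75)/(8/√16) = 0.0. df = 15, critical t = ±2.131. Fail to reject H₀.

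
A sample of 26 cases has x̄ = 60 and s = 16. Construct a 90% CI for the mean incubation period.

CI = x̄ ± t*(s/√n) = 60 ± 1.708(16/√26) = (54.64, 65.36)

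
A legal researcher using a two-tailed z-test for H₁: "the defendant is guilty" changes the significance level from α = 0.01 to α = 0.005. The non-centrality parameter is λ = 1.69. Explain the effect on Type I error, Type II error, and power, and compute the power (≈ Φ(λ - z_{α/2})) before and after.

Decreasing α from 0.01 to 0.005:
• Type I error rate decreases (α is the Type I rate by definition).
• Critical value moves from z_{α/2} = 2.576 to 2.807, so power = Φ(λ - z_{α/2}) goes from Φ(1.69 - 2.576) = 0.188 to Φ(1.69 - 2.807) = 0.132.
• Type II error rate β = 1 - power therefore increases (0.812 → 0.868).
Appropriate when false positives are costly — here, convicting an innocent person.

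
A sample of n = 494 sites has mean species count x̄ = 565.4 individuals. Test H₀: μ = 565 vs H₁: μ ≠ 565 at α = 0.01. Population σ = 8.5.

z = (x̄ - μ₀)/(σ/√n) = (565.4 - 565)/(8.5/√494) = 1.046. Critical value: ±2.576. Since |1.046| ≤ 2.576, Fail to reject H₀.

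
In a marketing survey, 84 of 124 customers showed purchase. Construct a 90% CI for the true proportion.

p̂ = 0.677. CI = p̂ ± z*√(p̂(1-p̂)/n) = (0.608, 0.746)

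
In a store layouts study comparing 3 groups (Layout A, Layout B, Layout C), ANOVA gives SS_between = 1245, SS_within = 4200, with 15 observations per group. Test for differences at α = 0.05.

df_between = 2, df_within = 42. F = MS_between/MS_within = 622.5/100.0 = 6.225. F_crit ≈ 3.22. Reject H₀. At least one mean differs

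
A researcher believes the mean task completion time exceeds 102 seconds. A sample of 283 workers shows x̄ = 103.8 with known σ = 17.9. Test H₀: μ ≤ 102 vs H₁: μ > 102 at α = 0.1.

z = 1.692. Critical value: 1.28. Reject H₀.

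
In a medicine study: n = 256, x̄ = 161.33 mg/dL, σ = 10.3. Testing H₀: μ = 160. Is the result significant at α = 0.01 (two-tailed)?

z = (161.33 - 160)/(10.3/√256) = 2.066. Since |z| ≤ 2.576, not significant at α = 0.01.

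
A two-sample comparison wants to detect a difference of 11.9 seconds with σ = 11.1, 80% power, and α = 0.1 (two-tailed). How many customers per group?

n per group = 2(z_α/2 + z_β)²σ²/d² = 2×(1.645 + 0.84)²×11.1²/11.9² = 10.7 → n = 11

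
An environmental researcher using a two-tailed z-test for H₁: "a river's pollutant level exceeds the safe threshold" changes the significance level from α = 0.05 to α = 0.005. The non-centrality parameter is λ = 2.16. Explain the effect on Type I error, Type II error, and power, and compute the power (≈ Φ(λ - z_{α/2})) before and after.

Decreasing α from 0.05 to 0.005:
• Type I error rate decreases (α is the Type I rate by definition).
• Critical value moves from z_{α/2} = 1.96 to 2.807, so power = Φ(λ - z_{α/2}) goes from Φ(2.16 - 1.96) = 0.579 to Φ(2.16 - 2.807) = 0.259.
• Type II error rate β = 1 - power therefore increases (0.421 → 0.741).
Appropriate when false positives are costly — here, shutting down a compliant factory unnecessarily.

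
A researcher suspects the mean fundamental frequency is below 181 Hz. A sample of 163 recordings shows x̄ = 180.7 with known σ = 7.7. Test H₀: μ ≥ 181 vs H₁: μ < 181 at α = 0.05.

z = -0.497. Critical value: -1.645. Fail to reject H₀.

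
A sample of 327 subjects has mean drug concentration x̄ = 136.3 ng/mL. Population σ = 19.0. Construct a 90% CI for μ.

CI = x̄ ± z*(σ/√n) = 136.3 ± 1.645(19.0/√327) = 136.3 ± 1.73 = (134.57, 138.03)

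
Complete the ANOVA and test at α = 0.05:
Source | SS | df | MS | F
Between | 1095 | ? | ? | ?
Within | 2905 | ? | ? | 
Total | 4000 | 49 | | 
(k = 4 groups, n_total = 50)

df_between = 3, df_within = 46. MS_between = 365.0, MS_within = 63.15. F = 5.78, F_crit ≈ 2.807. Reject H₀.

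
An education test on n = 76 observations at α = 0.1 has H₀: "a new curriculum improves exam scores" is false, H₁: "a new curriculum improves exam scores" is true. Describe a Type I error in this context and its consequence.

Type I error: rejecting H₀ when it is true — concluding that a new curriculum improves exam scores when in fact it is not. Consequence: adopting a curriculum that gives no real benefit — disruption for nothing.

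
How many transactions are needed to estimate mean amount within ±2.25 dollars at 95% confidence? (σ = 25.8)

n = (z*σ/E)² = (1.96×25.8/2.25)² = 505.1 → n = 506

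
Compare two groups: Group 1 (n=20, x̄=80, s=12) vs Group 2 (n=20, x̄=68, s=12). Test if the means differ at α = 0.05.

Pooled sp = 12.0. t = 3.162, df = 38. Critical t = ±2.024. Reject H₀.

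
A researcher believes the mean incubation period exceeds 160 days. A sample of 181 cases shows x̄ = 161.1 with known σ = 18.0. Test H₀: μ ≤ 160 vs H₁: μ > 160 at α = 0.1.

z = 0.822. Critical value: 1.28. Fail to reject H₀.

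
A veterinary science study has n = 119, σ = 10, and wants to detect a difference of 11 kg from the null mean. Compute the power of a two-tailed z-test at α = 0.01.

SE = σ/√n = 10/√119 = 0.917. Non-centrality λ = d/SE = 11/0.917 = 12.0. Power ≈ Φ(λ - z_{α/2}) = Φ(12.0 - 2.576) = Φ(9.424) = 1.0.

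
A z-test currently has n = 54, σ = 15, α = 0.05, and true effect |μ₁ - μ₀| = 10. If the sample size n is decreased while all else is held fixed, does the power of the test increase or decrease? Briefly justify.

Power decreases: a smaller n inflates the standard error σ/√n, pulling the sampling distribution under H₁ back toward the critical value.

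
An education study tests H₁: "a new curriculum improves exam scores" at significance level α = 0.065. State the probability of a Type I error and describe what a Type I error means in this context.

P(Type I error) = α = 0.065. A Type I error is rejecting H₀ when H₀ is actually true (false positive) — here, concluding that a new curriculum improves exam scores when in fact this is not the case. Consequence: adopting a curriculum that gives no real benefit — disruption for nothing.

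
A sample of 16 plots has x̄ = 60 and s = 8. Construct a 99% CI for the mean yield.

CI = x̄ ± t*(s/√n) = 60 ± 2.947(8/√16) = (54.11, 65.89)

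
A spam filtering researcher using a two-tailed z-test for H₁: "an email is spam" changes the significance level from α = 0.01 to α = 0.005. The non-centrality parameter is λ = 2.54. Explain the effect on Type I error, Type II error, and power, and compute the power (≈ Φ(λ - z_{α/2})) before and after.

Decreasing α from 0.01 to 0.005:
• Type I error rate decreases (α is the Type I rate by definition).
• Critical value moves from z_{α/2} = 2.576 to 2.807, so power = Φ(λ - z_{α/2}) goes from Φ(2.54 - 2.576) = 0.486 to Φ(2.54 - 2.807) = 0.395.
• Type II error rate β = 1 - power therefore increases (0.514 → 0.605).
Appropriate when false positives are costly — here, a legitimate email is sent to the spam folder and the user misses it.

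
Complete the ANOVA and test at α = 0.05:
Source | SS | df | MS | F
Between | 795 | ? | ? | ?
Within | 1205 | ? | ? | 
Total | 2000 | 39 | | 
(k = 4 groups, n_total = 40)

df_between = 3, df_within = 36. MS_between = 265.0, MS_within = 33.47. F = 7.917, F_crit ≈ 2.866. Reject H₀.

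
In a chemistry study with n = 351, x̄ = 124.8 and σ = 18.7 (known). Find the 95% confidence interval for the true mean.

CI = x̄ ± z*(σ/√n) = 124.8 ± 1.96(18.7/√351) = 124.8 ± 1.96 = (122.84, 126.76)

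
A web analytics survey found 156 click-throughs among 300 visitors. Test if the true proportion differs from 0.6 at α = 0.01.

p̂ = 0.52, p₀ = 0.6. z = (p̂ - p₀)/√(p₀(1-p₀)/n) = -2.828. Critical: ±2.576. Reject H₀.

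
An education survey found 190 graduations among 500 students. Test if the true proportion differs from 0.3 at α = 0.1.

p̂ = 0.38, p₀ = 0.3. z = (p̂ - p₀)/√(p₀(1-p₀)/n) = 3.904. Critical: ±1.645. Reject H₀.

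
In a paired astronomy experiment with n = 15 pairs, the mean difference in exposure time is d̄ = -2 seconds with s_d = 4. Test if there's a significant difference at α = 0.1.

t = d̄/(s_d/√n) = -2/(4/√15) = -1.936. df = 14, critical t = ±1.761. Reject H₀.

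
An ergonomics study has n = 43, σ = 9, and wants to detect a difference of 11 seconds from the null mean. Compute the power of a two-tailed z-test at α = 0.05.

SE = σ/√n = 9/√43 = 1.372. Non-centrality λ = d/SE = 11/1.372 = 8.015. Power ≈ Φ(λ - z_{α/2}) = Φ(8.015 - 1.96) = Φ(6.055) = 1.0.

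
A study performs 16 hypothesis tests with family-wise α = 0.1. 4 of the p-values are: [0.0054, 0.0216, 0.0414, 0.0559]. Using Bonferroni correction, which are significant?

Bonferroni α = 0.1/16 = 0.00625. Significant p-values: [0.0054]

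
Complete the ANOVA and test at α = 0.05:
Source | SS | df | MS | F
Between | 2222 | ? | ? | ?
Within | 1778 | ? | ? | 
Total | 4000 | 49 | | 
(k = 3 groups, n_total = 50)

df_between = 2, df_within = 47. MS_between = 1111.0, MS_within = 37.83. F = 29.368, F_crit ≈ 3.195. Reject H₀.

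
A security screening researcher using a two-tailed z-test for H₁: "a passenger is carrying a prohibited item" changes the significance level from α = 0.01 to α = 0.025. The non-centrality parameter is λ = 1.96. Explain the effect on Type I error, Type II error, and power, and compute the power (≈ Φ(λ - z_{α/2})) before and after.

Increasing α from 0.01 to 0.025:
• Type I error rate increases (α is the Type I rate by definition).
• Critical value moves from z_{α/2} = 2.576 to 2.241, so power = Φ(λ - z_{α/2}) goes from Φ(1.96 - 2.576) = 0.269 to Φ(1.96 - 2.241) = 0.389.
• Type II error rate β = 1 - power therefore decreases (0.731 → 0.611).
Appropriate when false negatives are costly — here, letting a prohibited item through — security breach.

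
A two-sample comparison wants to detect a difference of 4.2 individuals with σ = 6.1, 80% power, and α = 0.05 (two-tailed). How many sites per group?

n per group = 2(z_α/2 + z_β)²σ²/d² = 2×(1.96 + 0.84)²×6.1²/4.2² = 33.1 → n = 34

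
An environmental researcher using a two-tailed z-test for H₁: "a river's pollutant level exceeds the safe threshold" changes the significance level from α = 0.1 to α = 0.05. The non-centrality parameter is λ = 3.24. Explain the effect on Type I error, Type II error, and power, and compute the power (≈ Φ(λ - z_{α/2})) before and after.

Decreasing α from 0.1 to 0.05:
• Type I error rate decreases (α is the Type I rate by definition).
• Critical value moves from z_{α/2} = 1.645 to 1.96, so power = Φ(λ - z_{α/2}) goes from Φ(3.24 - 1.645) = 0.945 to Φ(3.24 - 1.96) = 0.9.
• Type II error rate β = 1 - power therefore increases (0.055 → 0.1).
Appropriate when false positives are costly — here, shutting down a compliant factory unnecessarily.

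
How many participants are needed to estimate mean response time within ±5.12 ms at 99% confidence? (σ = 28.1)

n = (z*σ/E)² = (2.576×28.1/5.12)² = 199.9 → n = 200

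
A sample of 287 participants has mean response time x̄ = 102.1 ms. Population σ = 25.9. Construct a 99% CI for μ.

CI = x̄ ± z*(σ/√n) = 102.1 ± 2.576(25.9/√287) = 102.1 ± 3.94 = (98.16, 106.04)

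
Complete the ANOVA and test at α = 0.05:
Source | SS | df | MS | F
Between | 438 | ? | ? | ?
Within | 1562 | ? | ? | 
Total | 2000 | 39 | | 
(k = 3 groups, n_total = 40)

df_between = 2, df_within = 37. MS_between = 219.0, MS_within = 42.22. F = 5.188, F_crit ≈ 3.252. Reject H₀.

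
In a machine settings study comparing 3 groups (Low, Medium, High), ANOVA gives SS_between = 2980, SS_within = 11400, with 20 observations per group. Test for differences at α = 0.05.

df_between = 2, df_within = 57. F = MS_between/MS_within = 1490.0/200.0 = 7.45. F_crit ≈ 3.159. Reject H₀. At least one mean differs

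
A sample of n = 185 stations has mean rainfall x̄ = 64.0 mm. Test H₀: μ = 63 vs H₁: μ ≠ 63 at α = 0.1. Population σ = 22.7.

z = (x̄ - μ₀)/(σ/√n) = (64.0 - 63)/(22.7/√185) = 0.599. Critical value: ±1.645. Since |0.599| ≤ 1.645, Fail to reject H₀.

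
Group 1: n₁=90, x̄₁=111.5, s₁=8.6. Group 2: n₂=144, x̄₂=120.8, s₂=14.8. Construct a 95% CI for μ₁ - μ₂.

Difference = -9.3. SE = √(8.6²/90 + 14.8²/144) = 1.531. CI = (-12.3, -6.3)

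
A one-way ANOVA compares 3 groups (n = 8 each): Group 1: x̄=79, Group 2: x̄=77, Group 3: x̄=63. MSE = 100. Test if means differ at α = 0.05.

Grand mean = 73.0. SS_between = 1216.0, MS_between = 608.0. F = 6.08, F_crit ≈ 3.467. Reject H₀.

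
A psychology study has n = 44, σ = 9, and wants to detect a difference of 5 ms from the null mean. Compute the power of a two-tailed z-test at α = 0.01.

SE = σ/√n = 9/√44 = 1.357. Non-centrality λ = d/SE = 5/1.357 = 3.685. Power ≈ Φ(λ - z_{α/2}) = Φ(3.685 - 2.576) = Φ(1.109) = 0.866.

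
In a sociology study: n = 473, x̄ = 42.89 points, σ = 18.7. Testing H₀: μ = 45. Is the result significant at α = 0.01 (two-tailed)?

z = (42.89 - 45)/(18.7/√473) = -2.454. Since |z| ≤ 2.576, not significant at α = 0.01.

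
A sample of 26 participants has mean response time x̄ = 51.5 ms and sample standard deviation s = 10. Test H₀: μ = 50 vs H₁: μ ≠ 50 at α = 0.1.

t = (x̄ - μ₀)/(s/√n) = (51.5 - 50)/(10/√26) = 0.765. df = 25, critical t = ±1.708. Fail to reject H₀.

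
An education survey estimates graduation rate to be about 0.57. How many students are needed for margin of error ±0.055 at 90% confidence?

n = z²p(1-p)/E² = 1.645²×0.57×0.43/0.055² = 219.3 → n = 220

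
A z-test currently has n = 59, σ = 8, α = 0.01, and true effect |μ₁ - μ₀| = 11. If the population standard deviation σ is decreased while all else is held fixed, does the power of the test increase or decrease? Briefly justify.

Power increases: a smaller σ shrinks the standard error σ/√n, moving the sampling distribution under H₁ further from the critical value.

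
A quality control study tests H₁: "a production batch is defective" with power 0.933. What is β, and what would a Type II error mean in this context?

β = 1 - power = 1 - 0.933 = 0.067. A Type II error is failing to reject H₀ when H₀ is false (false negative) — here, failing to conclude that a production batch is defective when in fact it is true. Consequence: shipping a defective batch — faulty products reach customers.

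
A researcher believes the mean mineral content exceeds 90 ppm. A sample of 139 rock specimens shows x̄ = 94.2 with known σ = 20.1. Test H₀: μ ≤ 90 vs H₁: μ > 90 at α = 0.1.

z = 2.464. Critical value: 1.28. Reject H₀.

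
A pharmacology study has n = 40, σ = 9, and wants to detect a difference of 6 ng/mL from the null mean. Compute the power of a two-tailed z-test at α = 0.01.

SE = σ/√n = 9/√40 = 1.423. Non-centrality λ = d/SE = 6/1.423 = 4.216. Power ≈ Φ(λ - z_{α/2}) = Φ(4.216 - 2.576) = Φ(1.64) = 0.95.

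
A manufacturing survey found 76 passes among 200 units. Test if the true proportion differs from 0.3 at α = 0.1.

p̂ = 0.38, p₀ = 0.3. z = (p̂ - p₀)/√(p₀(1-p₀)/n) = 2.469. Critical: ±1.645. Reject H₀.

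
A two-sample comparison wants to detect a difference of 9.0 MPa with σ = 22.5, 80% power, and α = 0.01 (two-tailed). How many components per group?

n per group = 2(z_α/2 + z_β)²σ²/d² = 2×(2.576 + 0.84)²×22.5²/9.0² = 145.9 → n = 146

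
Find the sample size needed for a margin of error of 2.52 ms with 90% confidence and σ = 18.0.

n = (z*σ/E)² = (1.645×18.0/2.52)² = 138.1 → n = 139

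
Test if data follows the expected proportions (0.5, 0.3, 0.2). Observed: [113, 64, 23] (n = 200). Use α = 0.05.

Expected: [100.0, 60.0, 40.0]. χ² = 9.182. df = 2, critical = 5.991. Reject H₀.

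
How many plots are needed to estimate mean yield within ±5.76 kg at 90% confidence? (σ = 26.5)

n = (z*σ/E)² = (1.645×26.5/5.76)² = 57.3 → n = 58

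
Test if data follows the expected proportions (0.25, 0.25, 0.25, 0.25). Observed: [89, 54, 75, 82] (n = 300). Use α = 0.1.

Expected: [75.0, 75.0, 75.0, 75.0]. χ² = 9.147. df = 3, critical = 6.251. Reject H₀.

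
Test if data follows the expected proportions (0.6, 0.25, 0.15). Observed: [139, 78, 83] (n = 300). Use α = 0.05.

Expected: [180.0, 75.0, 45.0]. χ² = 41.548. df = 2, critical = 5.991. Reject H₀.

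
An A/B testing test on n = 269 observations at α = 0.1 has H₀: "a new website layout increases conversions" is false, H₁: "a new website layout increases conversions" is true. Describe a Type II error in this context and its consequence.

Type II error: failing to reject H₀ when it is false — concluding that a new website layout increases conversions is not supported when in fact it is. Consequence: discarding a layout that would have improved conversions — lost revenue.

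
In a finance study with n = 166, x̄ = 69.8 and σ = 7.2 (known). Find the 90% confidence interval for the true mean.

CI = x̄ ± z*(σ/√n) = 69.8 ± 1.645(7.2/√166) = 69.8 ± 0.92 = (68.88, 70.72)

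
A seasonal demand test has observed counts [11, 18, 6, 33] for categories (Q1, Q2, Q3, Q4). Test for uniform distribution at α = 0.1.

Expected = 17 each. χ² = Σ(O-E)²/E = 24.353. df = 3, critical value = 6.251. Reject H₀.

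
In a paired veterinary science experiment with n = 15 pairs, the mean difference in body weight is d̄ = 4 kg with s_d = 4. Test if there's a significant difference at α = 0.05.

t = d̄/(s_d/√n) = 4/(4/√15) = 3.873. df = 14, critical t = ±2.145. Reject H₀.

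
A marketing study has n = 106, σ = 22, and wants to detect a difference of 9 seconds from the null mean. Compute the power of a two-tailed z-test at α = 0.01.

SE = σ/√n = 22/√106 = 2.137. Non-centrality λ = d/SE = 9/2.137 = 4.212. Power ≈ Φ(λ - z_{α/2}) = Φ(4.212 - 2.576) = Φ(1.636) = 0.949.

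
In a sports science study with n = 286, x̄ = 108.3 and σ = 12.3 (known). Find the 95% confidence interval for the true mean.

CI = x̄ ± z*(σ/√n) = 108.3 ± 1.96(12.3/√286) = 108.3 ± 1.43 = (106.87, 109.73)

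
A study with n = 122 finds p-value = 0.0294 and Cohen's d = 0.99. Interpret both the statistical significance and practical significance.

Statistically significant (p = 0.0294 < 0.05). Cohen's d = 0.99 indicates a large effect size. Both statistical and practical significance should be considered.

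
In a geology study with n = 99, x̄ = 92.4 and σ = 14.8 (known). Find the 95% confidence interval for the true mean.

CI = x̄ ± z*(σ/√n) = 92.4 ± 1.96(14.8/√99) = 92.4 ± 2.92 = (89.48, 95.32)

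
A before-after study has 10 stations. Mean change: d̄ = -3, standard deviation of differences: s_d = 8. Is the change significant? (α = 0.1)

t = d̄/(s_d/√n) = -3/(8/√10) = -1.186. df = 9, critical t = ±1.833. Fail to reject H₀.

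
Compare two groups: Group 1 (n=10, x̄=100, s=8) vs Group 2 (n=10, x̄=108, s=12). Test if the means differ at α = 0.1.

Pooled sp = 10.2. t = -1.754, df = 18. Critical t = ±1.734. Reject H₀.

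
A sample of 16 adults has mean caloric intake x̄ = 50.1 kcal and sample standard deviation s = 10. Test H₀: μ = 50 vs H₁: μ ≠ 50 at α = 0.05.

t = (x̄ - μ₀)/(s/√n) = (50.1 - 50)/(10/√16) = 0.04. df = 15, critical t = ±2.131. Fail to reject H₀.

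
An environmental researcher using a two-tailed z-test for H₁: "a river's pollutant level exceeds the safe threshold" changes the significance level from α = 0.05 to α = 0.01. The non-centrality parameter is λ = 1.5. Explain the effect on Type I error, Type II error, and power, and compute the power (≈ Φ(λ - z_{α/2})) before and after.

Decreasing α from 0.05 to 0.01:
• Type I error rate decreases (α is the Type I rate by definition).
• Critical value moves from z_{α/2} = 1.96 to 2.576, so power = Φ(λ - z_{α/2}) goes from Φ(1.5 - 1.96) = 0.323 to Φ(1.5 - 2.576) = 0.141.
• Type II error rate β = 1 - power therefore increases (0.677 → 0.859).
Appropriate when false positives are costly — here, shutting down a compliant factory unnecessarily.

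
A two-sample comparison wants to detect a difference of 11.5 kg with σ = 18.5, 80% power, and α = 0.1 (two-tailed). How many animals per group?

n per group = 2(z_α/2 + z_β)²σ²/d² = 2×(1.645 + 0.84)²×18.5²/11.5² = 32.0 → n = 32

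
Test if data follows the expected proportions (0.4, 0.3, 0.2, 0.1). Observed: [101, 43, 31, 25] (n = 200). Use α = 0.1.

Expected: [80.0, 60.0, 40.0, 20.0]. χ² = 13.604. df = 3, critical = 6.251. Reject H₀.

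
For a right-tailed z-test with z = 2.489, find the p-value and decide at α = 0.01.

p = P(Z > 2.489) = 1 - Φ(2.489) ≈ 0.0064. Since p < 0.01, reject H₀ (significant) at α = 0.01.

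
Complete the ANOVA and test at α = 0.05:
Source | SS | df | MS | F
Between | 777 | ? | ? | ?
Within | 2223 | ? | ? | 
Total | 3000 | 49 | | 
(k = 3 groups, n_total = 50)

df_between = 2, df_within = 47. MS_between = 388.5, MS_within = 47.3. F = 8.214, F_crit ≈ 3.195. Reject H₀.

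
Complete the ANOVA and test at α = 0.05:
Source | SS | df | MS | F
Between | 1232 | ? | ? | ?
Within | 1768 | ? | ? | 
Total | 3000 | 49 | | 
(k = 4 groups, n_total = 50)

df_between = 3, df_within = 46. MS_between = 410.67, MS_within = 38.43. F = 10.685, F_crit ≈ 2.807. Reject H₀.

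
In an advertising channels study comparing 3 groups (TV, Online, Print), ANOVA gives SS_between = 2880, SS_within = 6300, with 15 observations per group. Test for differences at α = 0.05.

df_between = 2, df_within = 42. F = MS_between/MS_within = 1440.0/150.0 = 9.6. F_crit ≈ 3.22. Reject H₀. At least one mean differs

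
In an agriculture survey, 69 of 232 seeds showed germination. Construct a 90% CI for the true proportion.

p̂ = 0.297. CI = p̂ ± z*√(p̂(1-p̂)/n) = (0.248, 0.347)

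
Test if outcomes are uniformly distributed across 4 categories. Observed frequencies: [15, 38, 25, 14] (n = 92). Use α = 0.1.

Expected = 23 each. χ² = Σ(O-E)²/E = 16.261. df = 3, critical value = 6.251. Reject H₀.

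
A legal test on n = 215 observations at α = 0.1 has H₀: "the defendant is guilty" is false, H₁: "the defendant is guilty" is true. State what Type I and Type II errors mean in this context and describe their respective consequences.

Type I (false positive): concluding that the defendant is guilty when it is not — convicting an innocent person. Type II (false negative): failing to conclude that the defendant is guilty when it is — acquitting a guilty person. Which is costlier depends on domain priorities and is a judgement call rather than a statistical fact.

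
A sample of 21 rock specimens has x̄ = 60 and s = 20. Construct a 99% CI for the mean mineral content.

CI = x̄ ± t*(s/√n) = 60 ± 2.845(20/√21) = (47.58, 72.42)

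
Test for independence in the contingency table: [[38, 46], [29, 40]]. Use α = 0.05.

χ² = 0.158. df = 1, critical = 3.841. Fail to reject H₀. No evidence of dependence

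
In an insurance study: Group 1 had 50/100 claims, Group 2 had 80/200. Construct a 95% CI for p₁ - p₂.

p̂₁ = 0.5, p̂₂ = 0.4. Difference = 0.1. CI = (-0.019, 0.219)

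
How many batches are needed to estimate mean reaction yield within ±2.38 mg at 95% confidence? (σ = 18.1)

n = (z*σ/E)² = (1.96×18.1/2.38)² = 222.2 → n = 223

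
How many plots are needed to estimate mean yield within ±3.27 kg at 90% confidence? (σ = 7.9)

n = (z*σ/E)² = (1.645×7.9/3.27)² = 15.8 → n = 16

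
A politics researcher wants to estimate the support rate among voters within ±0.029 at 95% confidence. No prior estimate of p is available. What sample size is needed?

Conservative approach: use p = 0.5 (maximizes p(1-p) = 0.25). n = z²(0.25)/E² = 1.96²×0.25/0.029² = 1142.0 → n = 1142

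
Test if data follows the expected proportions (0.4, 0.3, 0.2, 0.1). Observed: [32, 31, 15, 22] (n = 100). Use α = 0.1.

Expected: [40.0, 30.0, 20.0, 10.0]. χ² = 17.283. df = 3, critical = 6.251. Reject H₀.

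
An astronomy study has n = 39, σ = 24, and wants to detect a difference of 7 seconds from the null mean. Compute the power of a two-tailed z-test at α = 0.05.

SE = σ/√n = 24/√39 = 3.843. Non-centrality λ = d/SE = 7/3.843 = 1.821. Power ≈ Φ(λ - z_{α/2}) = Φ(1.821 - 1.96) = Φ(-0.139) = 0.445.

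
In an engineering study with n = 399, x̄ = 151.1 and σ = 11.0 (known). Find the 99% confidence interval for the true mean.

CI = x̄ ± z*(σ/√n) = 151.1 ± 2.576(11.0/√399) = 151.1 ± 1.42 = (149.68, 152.52)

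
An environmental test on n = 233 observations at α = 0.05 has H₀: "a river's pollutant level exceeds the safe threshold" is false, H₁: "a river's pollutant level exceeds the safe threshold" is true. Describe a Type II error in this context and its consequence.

Type II error: failing to reject H₀ when it is false — concluding that a river's pollutant level exceeds the safe threshold is not supported when in fact it is. Consequence: allowing unsafe pollution to continue.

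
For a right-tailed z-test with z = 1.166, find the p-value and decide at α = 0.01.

p = P(Z > 1.166) = 1 - Φ(1.166) ≈ 0.1218. Since p ≥ 0.01, fail to reject H₀ (not significant) at α = 0.01.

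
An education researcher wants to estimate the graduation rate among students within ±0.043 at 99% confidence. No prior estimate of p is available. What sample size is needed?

Conservative approach: use p = 0.5 (maximizes p(1-p) = 0.25). n = z²(0.25)/E² = 2.576²×0.25/0.043² = 897.2 → n = 898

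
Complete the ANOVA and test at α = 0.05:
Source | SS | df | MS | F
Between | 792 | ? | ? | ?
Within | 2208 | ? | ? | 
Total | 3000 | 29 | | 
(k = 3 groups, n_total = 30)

df_between = 2, df_within = 27. MS_between = 396.0, MS_within = 81.78. F = 4.842, F_crit ≈ 3.354. Reject H₀.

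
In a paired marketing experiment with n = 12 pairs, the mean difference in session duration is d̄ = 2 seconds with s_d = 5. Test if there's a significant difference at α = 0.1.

t = d̄/(s_d/√n) = 2/(5/√12) = 1.386. df = 11, critical t = ±1.796. Fail to reject H₀.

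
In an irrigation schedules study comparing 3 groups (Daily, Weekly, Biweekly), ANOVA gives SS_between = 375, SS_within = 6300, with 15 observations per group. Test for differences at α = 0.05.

df_between = 2, df_within = 42. F = MS_between/MS_within = 187.5/150.0 = 1.25. F_crit ≈ 3.22. Fail to reject H₀.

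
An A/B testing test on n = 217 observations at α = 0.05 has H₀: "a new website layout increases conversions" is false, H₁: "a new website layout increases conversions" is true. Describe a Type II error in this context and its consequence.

Type II error: failing to reject H₀ when it is false — concluding that a new website layout increases conversions is not supported when in fact it is. Consequence: discarding a layout that would have improved conversions — lost revenue.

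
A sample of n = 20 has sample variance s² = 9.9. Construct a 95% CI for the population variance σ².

df = 19. χ²_{0.025} = 32.852, χ²_{0.975} = 8.907. CI for σ² = ((n-1)s²/χ²_{α/2}, (n-1)s²/χ²_{1-α/2}) = (19·9.9/32.852, 19·9.9/8.907) = (5.73, 21.12)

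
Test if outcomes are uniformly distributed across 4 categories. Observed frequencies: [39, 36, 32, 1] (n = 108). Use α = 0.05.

Expected = 27 each. χ² = Σ(O-E)²/E = 34.296. df = 3, critical value = 7.815. Reject H₀.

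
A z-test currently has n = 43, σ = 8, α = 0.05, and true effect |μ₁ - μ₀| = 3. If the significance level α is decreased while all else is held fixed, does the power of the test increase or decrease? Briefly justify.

Power decreases: a smaller α raises the critical value, so less of the H₁ sampling distribution falls in the rejection region.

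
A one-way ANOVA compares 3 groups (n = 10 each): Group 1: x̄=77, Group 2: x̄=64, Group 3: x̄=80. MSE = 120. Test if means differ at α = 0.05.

Grand mean = 73.67. SS_between = 1446.67, MS_between = 723.33. F = 6.028, F_crit ≈ 3.354. Reject H₀.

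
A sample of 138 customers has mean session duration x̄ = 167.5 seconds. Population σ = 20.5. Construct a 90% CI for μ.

CI = x̄ ± z*(σ/√n) = 167.5 ± 1.645(20.5/√138) = 167.5 ± 2.87 = (164.63, 170.37)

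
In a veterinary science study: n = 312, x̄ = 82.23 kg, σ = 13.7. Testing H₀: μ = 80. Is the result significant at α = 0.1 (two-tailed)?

z = (82.23 - 80)/(13.7/√312) = 2.875. Since |z| > 1.645, significant at α = 0.1.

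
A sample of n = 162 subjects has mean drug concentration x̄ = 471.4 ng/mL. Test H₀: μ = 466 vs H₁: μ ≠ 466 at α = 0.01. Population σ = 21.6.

z = (x̄ - μ₀)/(σ/√n) = (471.4 - 466)/(21.6/√162) = 3.182. Critical value: ±2.576. Since |3.182| > 2.576, Reject H₀.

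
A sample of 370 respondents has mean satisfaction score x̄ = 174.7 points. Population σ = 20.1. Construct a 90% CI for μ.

CI = x̄ ± z*(σ/√n) = 174.7 ± 1.645(20.1/√370) = 174.7 ± 1.72 = (172.98, 176.42)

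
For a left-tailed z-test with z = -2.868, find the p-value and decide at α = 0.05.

p = P(Z < -2.868) = Φ(-2.868) ≈ 0.0021. Since p < 0.05, reject H₀ (significant) at α = 0.05.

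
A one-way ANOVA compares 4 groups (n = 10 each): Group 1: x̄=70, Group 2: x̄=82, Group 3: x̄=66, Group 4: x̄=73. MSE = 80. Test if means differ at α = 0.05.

Grand mean = 72.75. SS_between = 1387.5, MS_between = 462.5. F = 5.781, F_crit ≈ 2.866. Reject H₀.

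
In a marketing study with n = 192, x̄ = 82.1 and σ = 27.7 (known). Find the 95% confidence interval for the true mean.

CI = x̄ ± z*(σ/√n) = 82.1 ± 1.96(27.7/√192) = 82.1 ± 3.92 = (78.18, 86.02)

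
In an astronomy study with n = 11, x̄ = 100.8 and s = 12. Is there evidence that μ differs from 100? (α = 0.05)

t = (x̄ - μ₀)/(s/√n) = (100.8 - 100)/(12/√11) = 0.221. df = 10, critical t = ±2.228. Fail to reject H₀.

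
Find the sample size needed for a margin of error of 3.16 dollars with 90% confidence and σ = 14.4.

n = (z*σ/E)² = (1.645×14.4/3.16)² = 56.2 → n = 57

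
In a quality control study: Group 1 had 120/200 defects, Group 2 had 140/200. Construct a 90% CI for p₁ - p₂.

p̂₁ = 0.6, p̂₂ = 0.7. Difference = -0.1. CI = (-0.178, -0.022)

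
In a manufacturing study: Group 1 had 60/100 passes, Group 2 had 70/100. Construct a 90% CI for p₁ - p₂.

p̂₁ = 0.6, p̂₂ = 0.7. Difference = -0.1. CI = (-0.21, 0.01)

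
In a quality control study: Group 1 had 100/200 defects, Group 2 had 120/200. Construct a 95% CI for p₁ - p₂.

p̂₁ = 0.5, p̂₂ = 0.6. Difference = -0.1. CI = (-0.197, -0.003)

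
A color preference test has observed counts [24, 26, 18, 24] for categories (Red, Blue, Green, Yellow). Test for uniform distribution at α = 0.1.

Expected = 23 each. χ² = Σ(O-E)²/E = 1.565. df = 3, critical value = 6.251. Fail to reject H₀.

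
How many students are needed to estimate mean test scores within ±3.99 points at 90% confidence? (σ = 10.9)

n = (z*σ/E)² = (1.645×10.9/3.99)² = 20.2 → n = 21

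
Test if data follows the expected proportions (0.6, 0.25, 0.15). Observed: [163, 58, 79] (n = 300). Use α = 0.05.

Expected: [180.0, 75.0, 45.0]. χ² = 31.148. df = 2, critical = 5.991. Reject H₀.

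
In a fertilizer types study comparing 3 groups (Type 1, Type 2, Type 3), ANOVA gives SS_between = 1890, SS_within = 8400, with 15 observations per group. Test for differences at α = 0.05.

df_between = 2, df_within = 42. F = MS_between/MS_within = 945.0/200.0 = 4.725. F_crit ≈ 3.22. Reject H₀. At least one mean differs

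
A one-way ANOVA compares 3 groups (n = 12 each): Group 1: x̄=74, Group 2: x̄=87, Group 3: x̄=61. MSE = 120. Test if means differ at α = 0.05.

Grand mean = 74.0. SS_between = 4056.0, MS_between = 2028.0. F = 16.9, F_crit ≈ 3.285. Reject H₀.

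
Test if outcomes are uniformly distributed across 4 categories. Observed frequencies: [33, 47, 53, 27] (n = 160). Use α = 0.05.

Expected = 40 each. χ² = Σ(O-E)²/E = 10.9. df = 3, critical value = 7.815. Reject H₀.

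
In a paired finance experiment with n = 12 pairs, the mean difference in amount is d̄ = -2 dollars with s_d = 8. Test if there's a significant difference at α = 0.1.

t = d̄/(s_d/√n) = -2/(8/√12) = -0.866. df = 11, critical t = ±1.796. Fail to reject H₀.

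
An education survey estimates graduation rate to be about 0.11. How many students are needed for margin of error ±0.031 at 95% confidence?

n = z²p(1-p)/E² = 1.96²×0.11×0.89/0.031² = 391.4 → n = 392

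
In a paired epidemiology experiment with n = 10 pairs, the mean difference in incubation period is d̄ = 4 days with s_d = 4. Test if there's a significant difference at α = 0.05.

t = d̄/(s_d/√n) = 4/(4/√10) = 3.162. df = 9, critical t = ±2.262. Reject H₀.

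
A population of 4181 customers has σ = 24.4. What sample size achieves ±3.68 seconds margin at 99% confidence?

Without FPC: n₀ = (2.576×24.4/3.68)² = 291.726. With FPC: n = n₀N/(n₀+N-1) = 272.8 → n = 273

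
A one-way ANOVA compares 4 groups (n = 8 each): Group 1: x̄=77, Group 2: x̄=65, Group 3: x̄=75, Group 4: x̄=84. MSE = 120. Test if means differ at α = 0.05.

Grand mean = 75.25. SS_between = 1478.0, MS_between = 492.67. F = 4.106, F_crit ≈ 2.947. Reject H₀.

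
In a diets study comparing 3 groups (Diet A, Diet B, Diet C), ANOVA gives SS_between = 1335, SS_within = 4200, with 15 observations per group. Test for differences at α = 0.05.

df_between = 2, df_within = 42. F = MS_between/MS_within = 667.5/100.0 = 6.675. F_crit ≈ 3.22. Reject H₀. At least one mean differs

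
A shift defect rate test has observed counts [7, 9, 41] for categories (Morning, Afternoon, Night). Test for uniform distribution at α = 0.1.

Expected = 19 each. χ² = Σ(O-E)²/E = 38.316. df = 2, critical value = 4.605. Reject H₀.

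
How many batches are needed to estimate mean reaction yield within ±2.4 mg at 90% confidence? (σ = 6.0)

n = (z*σ/E)² = (1.645×6.0/2.4)² = 16.9 → n = 17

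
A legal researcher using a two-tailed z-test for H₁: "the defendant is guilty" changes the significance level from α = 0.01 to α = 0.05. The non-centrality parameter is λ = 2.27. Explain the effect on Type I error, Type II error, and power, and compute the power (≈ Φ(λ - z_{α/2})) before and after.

Increasing α from 0.01 to 0.05:
• Type I error rate increases (α is the Type I rate by definition).
• Critical value moves from z_{α/2} = 2.576 to 1.96, so power = Φ(λ - z_{α/2}) goes from Φ(2.27 - 2.576) = 0.38 to Φ(2.27 - 1.96) = 0.622.
• Type II error rate β = 1 - power therefore decreases (0.62 → 0.378).
Appropriate when false negatives are costly — here, acquitting a guilty person.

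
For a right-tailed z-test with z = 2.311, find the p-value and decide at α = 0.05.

p = P(Z > 2.311) = 1 - Φ(2.311) ≈ 0.0104. Since p < 0.05, reject H₀ (significant) at α = 0.05.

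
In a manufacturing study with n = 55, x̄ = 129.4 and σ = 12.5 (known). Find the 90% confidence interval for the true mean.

CI = x̄ ± z*(σ/√n) = 129.4 ± 1.645(12.5/√55) = 129.4 ± 2.77 = (126.63, 132.17)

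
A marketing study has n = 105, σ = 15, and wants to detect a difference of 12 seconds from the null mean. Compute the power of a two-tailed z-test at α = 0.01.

SE = σ/√n = 15/√105 = 1.464. Non-centrality λ = d/SE = 12/1.464 = 8.198. Power ≈ Φ(λ - z_{α/2}) = Φ(8.198 - 2.576) = Φ(5.622) = 1.0.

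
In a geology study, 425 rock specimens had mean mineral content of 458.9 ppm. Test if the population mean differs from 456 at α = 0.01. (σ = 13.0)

z = (x̄ - μ₀)/(σ/√n) = (458.9 - 456)/(13.0/√425) = 4.599. Critical value: ±2.576. Since |4.599| > 2.576, Reject H₀.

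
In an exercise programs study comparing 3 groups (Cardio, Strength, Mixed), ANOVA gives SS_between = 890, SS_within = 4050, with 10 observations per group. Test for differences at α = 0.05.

df_between = 2, df_within = 27. F = MS_between/MS_within = 445.0/150.0 = 2.967. F_crit ≈ 3.354. Fail to reject H₀.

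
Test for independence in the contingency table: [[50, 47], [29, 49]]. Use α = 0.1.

χ² = 3.604. df = 1, critical = 2.706. Reject H₀. Variables are dependent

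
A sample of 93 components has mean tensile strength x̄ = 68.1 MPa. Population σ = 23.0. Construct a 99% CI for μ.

CI = x̄ ± z*(σ/√n) = 68.1 ± 2.576(23.0/√93) = 68.1 ± 6.14 = (61.96, 74.24)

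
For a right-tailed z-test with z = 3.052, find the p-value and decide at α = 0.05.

p = P(Z > 3.052) = 1 - Φ(3.052) ≈ 0.0011. Since p < 0.05, reject H₀ (significant) at α = 0.05.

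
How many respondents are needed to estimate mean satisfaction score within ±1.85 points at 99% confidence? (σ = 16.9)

n = (z*σ/E)² = (2.576×16.9/1.85)² = 553.8 → n = 554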